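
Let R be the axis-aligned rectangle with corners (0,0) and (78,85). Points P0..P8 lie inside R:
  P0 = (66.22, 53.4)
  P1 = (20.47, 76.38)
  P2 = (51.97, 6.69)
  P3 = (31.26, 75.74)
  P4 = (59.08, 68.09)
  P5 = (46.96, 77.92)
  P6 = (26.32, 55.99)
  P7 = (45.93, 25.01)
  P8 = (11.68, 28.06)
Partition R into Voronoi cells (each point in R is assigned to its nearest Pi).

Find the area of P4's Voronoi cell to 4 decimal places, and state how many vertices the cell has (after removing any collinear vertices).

1. box [0,78]×[0,85]: [(0, 0) (78, 0) (78, 85) (0, 85)]
2. ⊥bis P4·P0 via (62.65,60.745): [(0, 30.2943) (78, 68.2058) (78, 85) (0, 85)]  |A|=2788.4971
3. ⊥bis P4·P1 via (39.775,72.235): [(34.3551, 46.9924) (78, 68.2058) (78, 85) (42.5158, 85)]  |A|=1040.8249
4. ⊥bis P4·P2 via (55.525,37.39): [(34.3551, 46.9924) (78, 68.2058) (78, 85) (42.5158, 85)]  |A|=1040.8249
5. ⊥bis P4·P3 via (45.17,71.915): [(38.9279, 49.215) (78, 68.2058) (78, 85) (48.7681, 85)]  |A|=851.1236
6. ⊥bis P4·P5 via (53.02,73.005): [(41.5968, 58.9206) (38.9279, 49.215) (78, 68.2058) (78, 85) (62.7486, 85)]  |A|=668.8225
7. ⊥bis P4·P6 via (42.7,62.04): [(43.1464, 60.8313) (46.1419, 52.7213) (78, 68.2058) (78, 85) (62.7486, 85)]  |A|=629.3479
8. ⊥bis P4·P7 via (52.505,46.55): [(43.1464, 60.8313) (46.1419, 52.7213) (78, 68.2058) (78, 85) (62.7486, 85)]  |A|=629.3479
9. ⊥bis P4·P8 via (35.38,48.075): [(43.1464, 60.8313) (46.1419, 52.7213) (78, 68.2058) (78, 85) (62.7486, 85)]  |A|=629.3479
10. canonical 5-gon: [(43.1464, 60.8313) (46.1419, 52.7213) (78, 68.2058) (78, 85) (62.7486, 85)]
11. shoelace: 629.3479

Area of P4's cell: 629.3479 (5 vertices)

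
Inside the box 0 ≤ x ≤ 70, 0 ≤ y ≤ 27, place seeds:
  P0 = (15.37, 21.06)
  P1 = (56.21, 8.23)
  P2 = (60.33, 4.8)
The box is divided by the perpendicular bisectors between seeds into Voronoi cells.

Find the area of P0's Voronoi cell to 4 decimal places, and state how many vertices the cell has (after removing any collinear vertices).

Area of P0's cell: 956.6180 (4 vertices)

1. box [0,70]×[0,27]: [(0, 0) (70, 0) (70, 27) (0, 27)]
2. ⊥bis P0·P1 via (35.79,14.645): [(0, 0) (31.1892, 0) (39.6714, 27) (0, 27)]  |A|=956.618
3. ⊥bis P0·P2 via (37.85,12.93): [(0, 0) (31.1892, 0) (39.6714, 27) (0, 27)]  |A|=956.618
4. canonical 4-gon: [(0, 0) (31.1892, 0) (39.6714, 27) (0, 27)]
5. shoelace: 956.618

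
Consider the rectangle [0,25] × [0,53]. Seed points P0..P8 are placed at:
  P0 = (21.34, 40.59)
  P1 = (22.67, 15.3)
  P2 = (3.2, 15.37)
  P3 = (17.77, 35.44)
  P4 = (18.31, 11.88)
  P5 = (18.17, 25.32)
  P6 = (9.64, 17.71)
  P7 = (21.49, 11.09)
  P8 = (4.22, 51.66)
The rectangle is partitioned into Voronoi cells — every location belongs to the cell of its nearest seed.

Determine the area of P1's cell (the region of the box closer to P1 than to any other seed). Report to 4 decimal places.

Area of P1's cell: 50.8573

1. box [0,25]×[0,53]: [(0, 0) (25, 0) (25, 53) (0, 53)]
2. ⊥bis P1·P0 via (22.005,27.945): [(0, 26.7878) (0, 0) (25, 0) (25, 28.1025)]  |A|=686.1283
3. ⊥bis P1·P2 via (12.935,15.335): [(12.9786, 27.4703) (12.8799, 0) (25, 0) (25, 28.1025)]  |A|=335.3872
4. ⊥bis P1·P3 via (20.22,25.37): [(12.9647, 23.6048) (12.8799, 0) (25, 0) (25, 26.533)]  |A|=302.7124
5. ⊥bis P1·P4 via (20.49,13.59): [(12.9647, 23.6048) (12.9632, 23.1855) (25, 7.8404) (25, 26.533)]  |A|=115.0199
6. ⊥bis P1·P5 via (20.42,20.31): [(16.5738, 18.5826) (25, 7.8404) (25, 22.3669)]  |A|=61.2018
7. ⊥bis P1·P6 via (16.155,16.505): [(16.5738, 18.5826) (25, 7.8404) (25, 22.3669)]  |A|=61.2018
8. ⊥bis P1·P7 via (22.08,13.195): [(16.5738, 18.5826) (20.4391, 13.6549) (25, 12.3766) (25, 22.3669)]  |A|=50.8573
9. ⊥bis P1·P8 via (13.445,33.48): [(16.5738, 18.5826) (20.4391, 13.6549) (25, 12.3766) (25, 22.3669)]  |A|=50.8573
10. canonical 4-gon: [(16.5738, 18.5826) (20.4391, 13.6549) (25, 12.3766) (25, 22.3669)]
11. shoelace: 50.8573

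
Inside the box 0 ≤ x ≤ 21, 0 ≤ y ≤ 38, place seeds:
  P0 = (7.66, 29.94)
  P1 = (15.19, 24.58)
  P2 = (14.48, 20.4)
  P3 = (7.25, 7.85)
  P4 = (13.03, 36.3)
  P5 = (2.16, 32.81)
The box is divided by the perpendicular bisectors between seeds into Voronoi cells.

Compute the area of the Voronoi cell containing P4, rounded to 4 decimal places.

1. box [0,21]×[0,38]: [(0, 0) (21, 0) (21, 38) (0, 38)]
2. ⊥bis P4·P0 via (10.345,33.12): [(21, 24.1236) (21, 38) (4.5653, 38)]  |A|=114.0273
3. ⊥bis P4·P1 via (14.11,30.44): [(13.625, 30.3506) (21, 31.7098) (21, 38) (4.5653, 38)]  |A|=86.0528
4. ⊥bis P4·P2 via (13.755,28.35): [(13.625, 30.3506) (21, 31.7098) (21, 38) (4.5653, 38)]  |A|=86.0528
5. ⊥bis P4·P3 via (10.14,22.075): [(13.625, 30.3506) (21, 31.7098) (21, 38) (4.5653, 38)]  |A|=86.0528
6. ⊥bis P4·P5 via (7.595,34.555): [(7.2043, 35.7718) (13.625, 30.3506) (21, 31.7098) (21, 38) (6.4889, 38)]  |A|=83.9097
7. canonical 5-gon: [(7.2043, 35.7718) (13.625, 30.3506) (21, 31.7098) (21, 38) (6.4889, 38)]
8. shoelace: 83.9097

Area of P4's cell: 83.9097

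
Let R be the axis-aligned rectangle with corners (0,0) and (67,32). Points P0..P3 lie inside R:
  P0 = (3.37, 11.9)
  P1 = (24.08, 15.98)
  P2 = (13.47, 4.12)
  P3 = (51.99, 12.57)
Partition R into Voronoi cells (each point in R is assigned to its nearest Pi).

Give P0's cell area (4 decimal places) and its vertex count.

Area of P0's cell: 321.6718 (5 vertices)

1. box [0,67]×[0,32]: [(0, 0) (67, 0) (67, 32) (0, 32)]
2. ⊥bis P0·P1 via (13.725,13.94): [(0, 0) (16.4713, 0) (10.1671, 32) (0, 32)]  |A|=426.2133
3. ⊥bis P0·P2 via (8.42,8.01): [(0, 0) (2.2499, 0) (13.5749, 14.7021) (10.1671, 32) (0, 32)]  |A|=321.6718
4. ⊥bis P0·P3 via (27.68,12.235): [(0, 0) (2.2499, 0) (13.5749, 14.7021) (10.1671, 32) (0, 32)]  |A|=321.6718
5. canonical 5-gon: [(0, 0) (2.2499, 0) (13.5749, 14.7021) (10.1671, 32) (0, 32)]
6. shoelace: 321.6718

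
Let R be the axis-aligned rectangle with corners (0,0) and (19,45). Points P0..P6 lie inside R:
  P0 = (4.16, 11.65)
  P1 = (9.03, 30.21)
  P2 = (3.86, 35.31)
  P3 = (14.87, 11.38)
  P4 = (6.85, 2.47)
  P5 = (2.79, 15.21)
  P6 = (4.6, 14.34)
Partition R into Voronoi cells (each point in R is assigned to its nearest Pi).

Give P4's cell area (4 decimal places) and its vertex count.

Area of P4's cell: 101.8546 (4 vertices)

1. box [0,19]×[0,45]: [(0, 0) (19, 0) (19, 45) (0, 45)]
2. ⊥bis P4·P0 via (5.505,7.06): [(0, 5.4469) (0, 0) (19, 0) (19, 11.0144)]  |A|=156.3823
3. ⊥bis P4·P1 via (7.94,16.34): [(0, 5.4469) (0, 0) (19, 0) (19, 11.0144)]  |A|=156.3823
4. ⊥bis P4·P2 via (5.355,18.89): [(0, 5.4469) (0, 0) (19, 0) (19, 11.0144)]  |A|=156.3823
5. ⊥bis P4·P3 via (10.86,6.925): [(9.4317, 8.2106) (0, 5.4469) (0, 0) (18.5535, 0)]  |A|=101.8546
6. ⊥bis P4·P5 via (4.82,8.84): [(9.4317, 8.2106) (0, 5.4469) (0, 0) (18.5535, 0)]  |A|=101.8546
7. ⊥bis P4·P6 via (5.725,8.405): [(9.4317, 8.2106) (0, 5.4469) (0, 0) (18.5535, 0)]  |A|=101.8546
8. canonical 4-gon: [(9.4317, 8.2106) (0, 5.4469) (0, 0) (18.5535, 0)]
9. shoelace: 101.8546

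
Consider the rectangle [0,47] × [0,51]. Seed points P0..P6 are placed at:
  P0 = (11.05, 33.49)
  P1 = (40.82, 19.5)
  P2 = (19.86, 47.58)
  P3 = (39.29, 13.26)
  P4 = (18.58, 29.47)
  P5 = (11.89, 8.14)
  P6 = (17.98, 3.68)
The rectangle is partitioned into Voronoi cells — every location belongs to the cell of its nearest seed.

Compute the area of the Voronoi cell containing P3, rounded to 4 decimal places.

1. box [0,47]×[0,51]: [(0, 0) (47, 0) (47, 51) (0, 51)]
2. ⊥bis P3·P0 via (25.17,23.375): [(8.4251, 0) (47, 0) (47, 51) (44.9594, 51)]  |A|=1035.6945
3. ⊥bis P3·P1 via (40.055,16.38): [(23.1316, 20.5295) (8.4251, 0) (47, 0) (47, 14.6771)]  |A|=571.1216
4. ⊥bis P3·P2 via (29.575,30.42): [(23.1316, 20.5295) (8.4251, 0) (47, 0) (47, 14.6771)]  |A|=571.1216
5. ⊥bis P3·P4 via (28.935,21.365): [(27.4519, 19.4702) (12.2123, 0) (47, 0) (47, 14.6771)]  |A|=482.1163
6. ⊥bis P3·P5 via (25.59,10.7): [(27.4519, 19.4702) (24.6259, 15.8596) (27.5894, 0) (47, 0) (47, 14.6771)]  |A|=360.1789
7. ⊥bis P3·P6 via (28.635,8.47): [(27.4519, 19.4702) (25.0623, 16.4172) (32.4427, 0) (47, 0) (47, 14.6771)]  |A|=316.0529
8. canonical 5-gon: [(27.4519, 19.4702) (25.0623, 16.4172) (32.4427, 0) (47, 0) (47, 14.6771)]
9. shoelace: 316.0529

Area of P3's cell: 316.0529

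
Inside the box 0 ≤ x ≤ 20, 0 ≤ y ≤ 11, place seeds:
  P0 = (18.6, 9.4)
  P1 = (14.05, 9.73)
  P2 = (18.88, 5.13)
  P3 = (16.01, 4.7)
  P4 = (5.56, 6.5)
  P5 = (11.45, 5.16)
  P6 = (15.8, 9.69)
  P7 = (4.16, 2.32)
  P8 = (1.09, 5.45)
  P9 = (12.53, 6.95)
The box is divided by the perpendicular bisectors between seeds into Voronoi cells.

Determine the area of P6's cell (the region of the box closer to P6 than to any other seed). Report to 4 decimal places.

Area of P6's cell: 8.4893

1. box [0,20]×[0,11]: [(0, 0) (20, 0) (20, 11) (0, 11)]
2. ⊥bis P6·P0 via (17.2,9.545): [(0, 0) (16.2114, 0) (17.3507, 11) (0, 11)]  |A|=184.5916
3. ⊥bis P6·P1 via (14.925,9.71): [(14.7031, 0) (16.2114, 0) (17.3507, 11) (14.9545, 11)]  |A|=21.4751
4. ⊥bis P6·P2 via (17.34,7.41): [(14.8337, 5.7172) (16.9517, 7.1477) (17.3507, 11) (14.9545, 11)]  |A|=10.1235
5. ⊥bis P6·P3 via (15.905,7.195): [(14.8665, 7.1513) (16.9612, 7.2394) (17.3507, 11) (14.9545, 11)]  |A|=8.5326
6. ⊥bis P6·P4 via (10.68,8.095): [(14.8665, 7.1513) (16.9612, 7.2394) (17.3507, 11) (14.9545, 11)]  |A|=8.5326
7. ⊥bis P6·P5 via (13.625,7.425): [(14.8665, 7.1513) (16.9612, 7.2394) (17.3507, 11) (14.9545, 11)]  |A|=8.5326
8. ⊥bis P6·P7 via (9.98,6.005): [(14.8665, 7.1513) (16.9612, 7.2394) (17.3507, 11) (14.9545, 11)]  |A|=8.5326
9. ⊥bis P6·P8 via (8.445,7.57): [(14.8665, 7.1513) (16.9612, 7.2394) (17.3507, 11) (14.9545, 11)]  |A|=8.5326
10. ⊥bis P6·P9 via (14.165,8.32): [(14.8739, 7.474) (15.1348, 7.1626) (16.9612, 7.2394) (17.3507, 11) (14.9545, 11)]  |A|=8.4893
11. canonical 5-gon: [(14.8739, 7.474) (15.1348, 7.1626) (16.9612, 7.2394) (17.3507, 11) (14.9545, 11)]
12. shoelace: 8.4893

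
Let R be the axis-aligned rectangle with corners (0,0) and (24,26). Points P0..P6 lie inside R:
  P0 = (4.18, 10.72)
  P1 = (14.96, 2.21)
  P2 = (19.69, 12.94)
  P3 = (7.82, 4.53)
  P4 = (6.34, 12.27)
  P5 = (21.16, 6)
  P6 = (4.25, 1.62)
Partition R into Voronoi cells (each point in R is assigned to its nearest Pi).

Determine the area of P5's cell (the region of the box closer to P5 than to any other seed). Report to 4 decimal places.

1. box [0,24]×[0,26]: [(0, 0) (24, 0) (24, 26) (0, 26)]
2. ⊥bis P5·P0 via (12.67,8.36): [(10.3461, 0) (24, 0) (24, 26) (17.5735, 26)]  |A|=261.0452
3. ⊥bis P5·P1 via (18.06,4.105): [(13.5418, 11.4963) (20.5693, 0) (24, 0) (24, 26) (17.5735, 26)]  |A|=202.2809
4. ⊥bis P5·P2 via (20.425,9.47): [(15.4275, 8.4115) (20.5693, 0) (24, 0) (24, 10.2272)]  |A|=58.2649
5. ⊥bis P5·P3 via (14.49,5.265): [(15.4275, 8.4115) (20.5693, 0) (24, 0) (24, 10.2272)]  |A|=58.2649
6. ⊥bis P5·P4 via (13.75,9.135): [(15.4275, 8.4115) (20.5693, 0) (24, 0) (24, 10.2272)]  |A|=58.2649
7. ⊥bis P5·P6 via (12.705,3.81): [(15.4275, 8.4115) (20.5693, 0) (24, 0) (24, 10.2272)]  |A|=58.2649
8. canonical 4-gon: [(15.4275, 8.4115) (20.5693, 0) (24, 0) (24, 10.2272)]
9. shoelace: 58.2649

Area of P5's cell: 58.2649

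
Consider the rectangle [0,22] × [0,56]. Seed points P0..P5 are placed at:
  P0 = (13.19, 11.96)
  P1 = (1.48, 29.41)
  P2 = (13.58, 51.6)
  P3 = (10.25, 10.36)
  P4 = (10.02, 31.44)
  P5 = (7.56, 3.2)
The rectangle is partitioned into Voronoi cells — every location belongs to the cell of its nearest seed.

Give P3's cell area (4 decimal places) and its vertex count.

Area of P3's cell: 121.8893 (4 vertices)

1. box [0,22]×[0,56]: [(0, 0) (22, 0) (22, 56) (0, 56)]
2. ⊥bis P3·P0 via (11.72,11.16): [(0, 32.6955) (0, 0) (17.7935, 0)]  |A|=290.8832
3. ⊥bis P3·P1 via (5.865,19.885): [(6.75, 20.2924) (0, 17.1849) (0, 0) (17.7935, 0)]  |A|=238.5352
4. ⊥bis P3·P2 via (11.915,30.98): [(6.75, 20.2924) (0, 17.1849) (0, 0) (17.7935, 0)]  |A|=238.5352
5. ⊥bis P3·P4 via (10.135,20.9): [(6.75, 20.2924) (0, 17.1849) (0, 0) (17.7935, 0)]  |A|=238.5352
6. ⊥bis P3·P5 via (8.905,6.78): [(15.4398, 4.3249) (6.75, 20.2924) (0, 17.1849) (0, 10.1256)]  |A|=121.8893
7. canonical 4-gon: [(15.4398, 4.3249) (6.75, 20.2924) (0, 17.1849) (0, 10.1256)]
8. shoelace: 121.8893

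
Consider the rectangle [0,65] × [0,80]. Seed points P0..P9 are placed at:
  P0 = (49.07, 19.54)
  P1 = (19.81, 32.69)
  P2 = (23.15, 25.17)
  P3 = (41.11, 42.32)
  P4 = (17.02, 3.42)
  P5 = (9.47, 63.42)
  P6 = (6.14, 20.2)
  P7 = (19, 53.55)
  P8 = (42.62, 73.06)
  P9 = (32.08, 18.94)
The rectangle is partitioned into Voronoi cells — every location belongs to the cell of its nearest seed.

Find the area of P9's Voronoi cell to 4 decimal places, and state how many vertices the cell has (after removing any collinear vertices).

Area of P9's cell: 379.6216 (5 vertices)

1. box [0,65]×[0,80]: [(0, 0) (65, 0) (65, 80) (0, 80)]
2. ⊥bis P9·P0 via (40.575,19.24): [(0, 0) (41.2545, 0) (38.4293, 80) (0, 80)]  |A|=3187.349
3. ⊥bis P9·P1 via (25.945,25.815): [(0, 2.6626) (0, 0) (41.2545, 0) (39.9029, 38.2706)]  |A|=842.5388
4. ⊥bis P9·P2 via (27.615,22.055): [(37.3193, 35.965) (12.2284, 0) (41.2545, 0) (39.9029, 38.2706)]  |A|=572.9586
5. ⊥bis P9·P3 via (36.595,30.63): [(34.2336, 31.542) (12.2284, 0) (41.2545, 0) (40.2222, 29.2291)]  |A|=544.0982
6. ⊥bis P9·P4 via (24.55,11.18): [(34.2336, 31.542) (21.8535, 13.7966) (36.0715, 0) (41.2545, 0) (40.2222, 29.2291)]  |A|=379.6216
7. ⊥bis P9·P5 via (20.775,41.18): [(34.2336, 31.542) (21.8535, 13.7966) (36.0715, 0) (41.2545, 0) (40.2222, 29.2291)]  |A|=379.6216
8. ⊥bis P9·P6 via (19.11,19.57): [(34.2336, 31.542) (21.8535, 13.7966) (36.0715, 0) (41.2545, 0) (40.2222, 29.2291)]  |A|=379.6216
9. ⊥bis P9·P7 via (25.54,36.245): [(34.2336, 31.542) (21.8535, 13.7966) (36.0715, 0) (41.2545, 0) (40.2222, 29.2291)]  |A|=379.6216
10. ⊥bis P9·P8 via (37.35,46): [(34.2336, 31.542) (21.8535, 13.7966) (36.0715, 0) (41.2545, 0) (40.2222, 29.2291)]  |A|=379.6216
11. canonical 5-gon: [(34.2336, 31.542) (21.8535, 13.7966) (36.0715, 0) (41.2545, 0) (40.2222, 29.2291)]
12. shoelace: 379.6216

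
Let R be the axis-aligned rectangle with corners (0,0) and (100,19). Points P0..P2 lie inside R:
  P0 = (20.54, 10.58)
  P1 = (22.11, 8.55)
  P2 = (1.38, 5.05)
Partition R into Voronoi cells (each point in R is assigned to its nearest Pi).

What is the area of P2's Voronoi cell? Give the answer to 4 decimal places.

Area of P2's cell: 198.5657

1. box [0,100]×[0,19]: [(0, 0) (100, 0) (100, 19) (0, 19)]
2. ⊥bis P2·P0 via (10.96,7.815): [(0, 0) (13.2156, 0) (7.7318, 19) (0, 19)]  |A|=198.9998
3. ⊥bis P2·P1 via (11.745,6.8): [(0, 0) (12.8931, 0) (12.4385, 2.6922) (7.7318, 19) (0, 19)]  |A|=198.5657
4. canonical 5-gon: [(0, 0) (12.8931, 0) (12.4385, 2.6922) (7.7318, 19) (0, 19)]
5. shoelace: 198.5657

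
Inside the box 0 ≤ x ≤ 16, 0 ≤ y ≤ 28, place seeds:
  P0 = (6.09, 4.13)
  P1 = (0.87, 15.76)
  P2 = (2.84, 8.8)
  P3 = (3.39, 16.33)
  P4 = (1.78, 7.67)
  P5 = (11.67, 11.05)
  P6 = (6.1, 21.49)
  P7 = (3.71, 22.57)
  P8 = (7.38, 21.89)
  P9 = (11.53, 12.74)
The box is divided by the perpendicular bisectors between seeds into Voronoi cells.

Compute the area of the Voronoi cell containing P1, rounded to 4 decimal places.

Area of P1's cell: 16.4064

1. box [0,16]×[0,28]: [(0, 0) (16, 0) (16, 28) (0, 28)]
2. ⊥bis P1·P0 via (3.48,9.945): [(0, 8.383) (16, 15.5645) (16, 28) (0, 28)]  |A|=256.4199
3. ⊥bis P1·P2 via (1.855,12.28): [(0, 11.7549) (16, 16.2837) (16, 28) (0, 28)]  |A|=223.6909
4. ⊥bis P1·P3 via (2.13,16.045): [(0, 25.4618) (0, 11.7549) (2.9138, 12.5797)]  |A|=19.9697
5. ⊥bis P1·P4 via (1.325,11.715): [(0, 25.4618) (0, 11.7549) (2.9138, 12.5797)]  |A|=19.9697
6. ⊥bis P1·P5 via (6.27,13.405): [(0, 25.4618) (0, 11.7549) (2.9138, 12.5797)]  |A|=19.9697
7. ⊥bis P1·P6 via (3.485,18.625): [(1.0421, 20.8548) (0, 21.8059) (0, 11.7549) (2.9138, 12.5797)]  |A|=18.0648
8. ⊥bis P1·P7 via (2.29,19.165): [(1.3341, 19.5636) (0, 20.12) (0, 11.7549) (2.9138, 12.5797)]  |A|=16.4064
9. ⊥bis P1·P8 via (4.125,18.825): [(1.3341, 19.5636) (0, 20.12) (0, 11.7549) (2.9138, 12.5797)]  |A|=16.4064
10. ⊥bis P1·P9 via (6.2,14.25): [(1.3341, 19.5636) (0, 20.12) (0, 11.7549) (2.9138, 12.5797)]  |A|=16.4064
11. canonical 4-gon: [(1.3341, 19.5636) (0, 20.12) (0, 11.7549) (2.9138, 12.5797)]
12. shoelace: 16.4064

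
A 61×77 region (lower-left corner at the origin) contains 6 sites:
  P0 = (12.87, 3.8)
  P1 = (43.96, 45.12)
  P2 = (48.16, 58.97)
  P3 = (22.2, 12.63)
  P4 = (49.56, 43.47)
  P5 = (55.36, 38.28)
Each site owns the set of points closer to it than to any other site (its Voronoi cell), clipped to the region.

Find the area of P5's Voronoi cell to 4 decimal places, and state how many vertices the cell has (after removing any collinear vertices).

1. box [0,61]×[0,77]: [(0, 0) (61, 0) (61, 77) (0, 77)]
2. ⊥bis P5·P0 via (34.115,21.04): [(0, 63.0802) (51.1886, 0) (61, 0) (61, 77) (0, 77)]  |A|=3082.5048
3. ⊥bis P5·P1 via (49.66,41.7): [(35.9254, 18.809) (51.1886, 0) (61, 0) (61, 60.6)]  |A|=852.031
4. ⊥bis P5·P2 via (51.76,48.625): [(54.3573, 49.5288) (35.9254, 18.809) (51.1886, 0) (61, 0) (61, 51.8405)]  |A|=822.9376
5. ⊥bis P5·P3 via (38.78,25.455): [(54.3573, 49.5288) (39.4181, 24.6301) (58.47, 0) (61, 0) (61, 51.8405)]  |A|=655.9961
6. ⊥bis P5·P4 via (52.46,40.875): [(42.4594, 29.699) (39.4181, 24.6301) (58.47, 0) (61, 0) (61, 50.4187)]  |A|=590.7061
7. canonical 5-gon: [(42.4594, 29.699) (39.4181, 24.6301) (58.47, 0) (61, 0) (61, 50.4187)]
8. shoelace: 590.7061

Area of P5's cell: 590.7061 (5 vertices)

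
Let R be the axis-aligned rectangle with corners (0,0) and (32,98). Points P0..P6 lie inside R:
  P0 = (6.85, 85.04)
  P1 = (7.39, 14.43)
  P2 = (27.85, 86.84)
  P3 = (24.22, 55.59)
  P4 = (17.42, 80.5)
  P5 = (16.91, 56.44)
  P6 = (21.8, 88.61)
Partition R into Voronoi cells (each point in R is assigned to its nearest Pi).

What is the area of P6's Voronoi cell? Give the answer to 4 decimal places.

1. box [0,32]×[0,98]: [(0, 0) (32, 0) (32, 98) (0, 98)]
2. ⊥bis P6·P0 via (14.325,86.825): [(32, 12.8078) (32, 98) (11.6565, 98)]  |A|=866.5552
3. ⊥bis P6·P1 via (14.595,51.52): [(23.1527, 49.8576) (32, 48.139) (32, 98) (11.6565, 98)]  |A|=710.2621
4. ⊥bis P6·P2 via (24.825,87.725): [(18.9254, 67.5598) (27.8311, 98) (11.6565, 98)]  |A|=246.179
5. ⊥bis P6·P3 via (23.01,72.1): [(17.9302, 71.7277) (20.1933, 71.8936) (27.8311, 98) (11.6565, 98)]  |A|=241.3802
6. ⊥bis P6·P4 via (19.61,84.555): [(14.1648, 87.4958) (23.3126, 82.5553) (27.8311, 98) (11.6565, 98)]  |A|=166.7543
7. ⊥bis P6·P5 via (19.355,72.525): [(14.1648, 87.4958) (23.3126, 82.5553) (27.8311, 98) (11.6565, 98)]  |A|=166.7543
8. canonical 4-gon: [(14.1648, 87.4958) (23.3126, 82.5553) (27.8311, 98) (11.6565, 98)]
9. shoelace: 166.7543

Area of P6's cell: 166.7543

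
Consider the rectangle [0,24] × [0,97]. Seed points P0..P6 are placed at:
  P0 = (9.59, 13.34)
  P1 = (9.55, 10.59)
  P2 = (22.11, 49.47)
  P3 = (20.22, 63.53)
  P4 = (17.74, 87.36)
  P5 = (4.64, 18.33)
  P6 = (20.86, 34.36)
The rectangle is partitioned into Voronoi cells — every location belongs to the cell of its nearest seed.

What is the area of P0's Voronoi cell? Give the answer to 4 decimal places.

Area of P0's cell: 156.4303

1. box [0,24]×[0,97]: [(0, 0) (24, 0) (24, 97) (0, 97)]
2. ⊥bis P0·P1 via (9.57,11.965): [(0, 12.1042) (24, 11.7551) (24, 97) (0, 97)]  |A|=2041.6883
3. ⊥bis P0·P2 via (15.85,31.405): [(0, 36.8974) (0, 12.1042) (24, 11.7551) (24, 28.5808)]  |A|=499.4273
4. ⊥bis P0·P3 via (14.905,38.435): [(0, 36.8974) (0, 12.1042) (24, 11.7551) (24, 28.5808)]  |A|=499.4273
5. ⊥bis P0·P4 via (13.665,50.35): [(0, 36.8974) (0, 12.1042) (24, 11.7551) (24, 28.5808)]  |A|=499.4273
6. ⊥bis P0·P5 via (7.115,15.835): [(21.0087, 29.6174) (3.3056, 12.0561) (24, 11.7551) (24, 28.5808)]  |A|=209.5393
7. ⊥bis P0·P6 via (15.225,23.85): [(15.2054, 23.8605) (3.3056, 12.0561) (24, 11.7551) (24, 19.1452)]  |A|=156.4303
8. canonical 4-gon: [(15.2054, 23.8605) (3.3056, 12.0561) (24, 11.7551) (24, 19.1452)]
9. shoelace: 156.4303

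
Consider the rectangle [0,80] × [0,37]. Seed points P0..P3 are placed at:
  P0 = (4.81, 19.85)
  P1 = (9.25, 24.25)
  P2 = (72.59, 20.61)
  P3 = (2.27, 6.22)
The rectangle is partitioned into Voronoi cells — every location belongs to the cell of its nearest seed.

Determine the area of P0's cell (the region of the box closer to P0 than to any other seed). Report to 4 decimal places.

1. box [0,80]×[0,37]: [(0, 0) (80, 0) (80, 37) (0, 37)]
2. ⊥bis P0·P1 via (7.03,22.05): [(0, 29.1439) (0, 0) (28.8814, 0)]  |A|=420.8577
3. ⊥bis P0·P2 via (38.7,20.23): [(0, 29.1439) (0, 0) (28.8814, 0)]  |A|=420.8577
4. ⊥bis P0·P3 via (3.54,13.035): [(18.7778, 10.1954) (0, 29.1439) (0, 13.6947)]  |A|=145.0514
5. canonical 3-gon: [(18.7778, 10.1954) (0, 29.1439) (0, 13.6947)]
6. shoelace: 145.0514

Area of P0's cell: 145.0514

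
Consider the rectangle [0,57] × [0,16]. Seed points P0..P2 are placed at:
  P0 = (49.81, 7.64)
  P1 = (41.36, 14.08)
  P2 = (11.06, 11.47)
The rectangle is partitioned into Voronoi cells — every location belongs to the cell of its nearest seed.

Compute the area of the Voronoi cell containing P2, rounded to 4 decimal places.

1. box [0,57]×[0,16]: [(0, 0) (57, 0) (57, 16) (0, 16)]
2. ⊥bis P2·P0 via (30.435,9.555): [(0, 0) (29.4906, 0) (31.072, 16) (0, 16)]  |A|=484.5009
3. ⊥bis P2·P1 via (26.21,12.775): [(0, 0) (27.3104, 0) (25.9322, 16) (0, 16)]  |A|=425.941
4. canonical 4-gon: [(0, 0) (27.3104, 0) (25.9322, 16) (0, 16)]
5. shoelace: 425.941

Area of P2's cell: 425.9410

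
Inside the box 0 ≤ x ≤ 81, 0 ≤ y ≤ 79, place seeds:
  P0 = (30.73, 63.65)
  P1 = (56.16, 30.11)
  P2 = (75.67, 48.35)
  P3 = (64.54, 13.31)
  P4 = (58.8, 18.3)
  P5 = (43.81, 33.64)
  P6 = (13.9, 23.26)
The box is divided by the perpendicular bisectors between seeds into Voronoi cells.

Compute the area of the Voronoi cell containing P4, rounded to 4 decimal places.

Area of P4's cell: 477.9314

1. box [0,81]×[0,79]: [(0, 0) (81, 0) (81, 79) (0, 79)]
2. ⊥bis P4·P0 via (44.765,40.975): [(0, 13.2671) (0, 0) (81, 0) (81, 63.4031)]  |A|=3105.1447
3. ⊥bis P4·P1 via (57.48,24.205): [(0, 11.356) (0, 0) (81, 0) (81, 29.4626)]  |A|=1653.1534
4. ⊥bis P4·P2 via (67.235,33.325): [(76.0757, 28.3619) (0, 11.356) (0, 0) (81, 0) (81, 25.5974)]  |A|=1643.6365
5. ⊥bis P4·P3 via (61.67,15.805): [(71.7445, 27.3937) (0, 11.356) (0, 0) (47.9301, 0)]  |A|=1063.8544
6. ⊥bis P4·P5 via (51.305,25.97): [(71.7445, 27.3937) (47.1315, 21.8917) (24.7286, 0) (47.9301, 0)]  |A|=525.5671
7. ⊥bis P4·P6 via (36.35,20.78): [(71.7445, 27.3937) (47.1315, 21.8917) (35.183, 10.2158) (34.0545, 0) (47.9301, 0)]  |A|=477.9314
8. canonical 5-gon: [(71.7445, 27.3937) (47.1315, 21.8917) (35.183, 10.2158) (34.0545, 0) (47.9301, 0)]
9. shoelace: 477.9314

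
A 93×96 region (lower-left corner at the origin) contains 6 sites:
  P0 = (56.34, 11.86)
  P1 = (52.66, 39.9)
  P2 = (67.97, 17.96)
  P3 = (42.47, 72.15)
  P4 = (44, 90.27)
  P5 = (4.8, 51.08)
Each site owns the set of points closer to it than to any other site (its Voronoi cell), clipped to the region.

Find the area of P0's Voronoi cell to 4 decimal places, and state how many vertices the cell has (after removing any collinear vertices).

Area of P0's cell: 1151.4000 (4 vertices)

1. box [0,93]×[0,96]: [(0, 0) (93, 0) (93, 96) (0, 96)]
2. ⊥bis P0·P1 via (54.5,25.88): [(0, 18.7274) (0, 0) (93, 0) (93, 30.9328)]  |A|=2309.1966
3. ⊥bis P0·P2 via (62.155,14.91): [(56.2787, 26.1134) (0, 18.7274) (0, 0) (69.9754, 0)]  |A|=1440.6251
4. ⊥bis P0·P3 via (49.405,42.005): [(56.2787, 26.1134) (0, 18.7274) (0, 0) (69.9754, 0)]  |A|=1440.6251
5. ⊥bis P0·P4 via (50.17,51.065): [(56.2787, 26.1134) (0, 18.7274) (0, 0) (69.9754, 0)]  |A|=1440.6251
6. ⊥bis P0·P5 via (30.57,31.47): [(56.2787, 26.1134) (23.1892, 21.7707) (6.6225, 0) (69.9754, 0)]  |A|=1151.4
7. canonical 4-gon: [(56.2787, 26.1134) (23.1892, 21.7707) (6.6225, 0) (69.9754, 0)]
8. shoelace: 1151.4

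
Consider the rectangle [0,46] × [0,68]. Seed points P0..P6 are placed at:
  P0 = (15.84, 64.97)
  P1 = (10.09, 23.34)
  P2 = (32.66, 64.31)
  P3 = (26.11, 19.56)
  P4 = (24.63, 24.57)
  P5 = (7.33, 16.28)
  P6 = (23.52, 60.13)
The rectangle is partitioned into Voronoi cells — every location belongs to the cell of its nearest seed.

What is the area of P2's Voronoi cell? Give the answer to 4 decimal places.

Area of P2's cell: 381.3519

1. box [0,46]×[0,68]: [(0, 0) (46, 0) (46, 68) (0, 68)]
2. ⊥bis P2·P0 via (24.25,64.64): [(21.7136, 0) (46, 0) (46, 68) (24.3818, 68)]  |A|=1560.7552
3. ⊥bis P2·P1 via (21.375,43.825): [(23.3897, 42.7151) (46, 30.2593) (46, 68) (24.3818, 68)]  |A|=699.9705
4. ⊥bis P2·P3 via (29.385,41.935): [(23.3935, 42.812) (46, 39.5031) (46, 68) (24.3818, 68)]  |A|=594.3673
5. ⊥bis P2·P4 via (28.645,44.44): [(23.4982, 45.48) (46, 40.9332) (46, 68) (24.3818, 68)]  |A|=547.9469
6. ⊥bis P2·P5 via (19.995,40.295): [(23.4982, 45.48) (46, 40.9332) (46, 68) (24.3818, 68)]  |A|=547.9469
7. ⊥bis P2·P6 via (28.09,62.22): [(36.9927, 42.7532) (46, 40.9332) (46, 68) (25.4466, 68)]  |A|=381.3519
8. canonical 4-gon: [(36.9927, 42.7532) (46, 40.9332) (46, 68) (25.4466, 68)]
9. shoelace: 381.3519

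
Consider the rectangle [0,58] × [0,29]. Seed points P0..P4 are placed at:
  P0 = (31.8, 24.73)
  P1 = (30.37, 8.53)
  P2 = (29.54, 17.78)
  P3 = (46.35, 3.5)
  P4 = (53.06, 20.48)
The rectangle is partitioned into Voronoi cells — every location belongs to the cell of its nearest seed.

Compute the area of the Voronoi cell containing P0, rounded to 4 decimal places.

Area of P0's cell: 207.3757

1. box [0,58]×[0,29]: [(0, 0) (58, 0) (58, 29) (0, 29)]
2. ⊥bis P0·P1 via (31.085,16.63): [(0, 19.3739) (58, 14.2542) (58, 29) (0, 29)]  |A|=706.7853
3. ⊥bis P0·P2 via (30.67,21.255): [(50.0377, 14.957) (58, 14.2542) (58, 29) (6.8524, 29)]  |A|=417.8378
4. ⊥bis P0·P3 via (39.075,14.115): [(43.4359, 17.1038) (58, 27.0853) (58, 29) (6.8524, 29)]  |A|=318.1748
5. ⊥bis P0·P4 via (42.43,22.605): [(41.4588, 17.7467) (43.7084, 29) (6.8524, 29)]  |A|=207.3757
6. canonical 3-gon: [(41.4588, 17.7467) (43.7084, 29) (6.8524, 29)]
7. shoelace: 207.3757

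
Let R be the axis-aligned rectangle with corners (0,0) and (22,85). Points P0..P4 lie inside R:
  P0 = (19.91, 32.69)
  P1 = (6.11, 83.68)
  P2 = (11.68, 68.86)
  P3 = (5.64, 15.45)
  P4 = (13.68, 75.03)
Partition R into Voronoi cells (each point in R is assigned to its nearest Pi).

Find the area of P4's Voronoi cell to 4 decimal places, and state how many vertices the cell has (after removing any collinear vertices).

1. box [0,22]×[0,85]: [(0, 0) (22, 0) (22, 85) (0, 85)]
2. ⊥bis P4·P0 via (16.795,53.86): [(0, 51.3887) (22, 54.6259) (22, 85) (0, 85)]  |A|=703.8392
3. ⊥bis P4·P1 via (9.895,79.355): [(0, 70.6954) (0, 51.3887) (22, 54.6259) (22, 85) (16.3454, 85)]  |A|=586.9326
4. ⊥bis P4·P2 via (12.68,71.945): [(4.4691, 74.6066) (22, 68.9239) (22, 85) (16.3454, 85)]  |A|=170.2995
5. ⊥bis P4·P3 via (9.66,45.24): [(4.4691, 74.6066) (22, 68.9239) (22, 85) (16.3454, 85)]  |A|=170.2995
6. canonical 4-gon: [(4.4691, 74.6066) (22, 68.9239) (22, 85) (16.3454, 85)]
7. shoelace: 170.2995

Area of P4's cell: 170.2995 (4 vertices)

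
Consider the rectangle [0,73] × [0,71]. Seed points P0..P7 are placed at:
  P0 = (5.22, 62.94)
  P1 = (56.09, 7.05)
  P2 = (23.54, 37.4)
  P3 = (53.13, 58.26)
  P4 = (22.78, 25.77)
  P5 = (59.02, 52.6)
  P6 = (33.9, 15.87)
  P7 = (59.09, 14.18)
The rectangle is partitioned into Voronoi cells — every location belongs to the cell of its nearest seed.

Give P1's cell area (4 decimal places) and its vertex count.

Area of P1's cell: 303.4103 (4 vertices)

1. box [0,73]×[0,71]: [(0, 0) (73, 0) (73, 71) (0, 71)]
2. ⊥bis P1·P0 via (30.655,34.995): [(0, 7.0934) (0, 0) (73, 0) (73, 71) (70.2131, 71)]  |A|=2939.4608
3. ⊥bis P1·P2 via (39.815,22.225): [(19.0922, 0) (73, 0) (73, 57.8155)]  |A|=1558.3547
4. ⊥bis P1·P3 via (54.61,32.655): [(49.2512, 32.3453) (19.0922, 0) (73, 0) (73, 33.718)]  |A|=1272.2115
5. ⊥bis P1·P4 via (39.435,16.41): [(49.2512, 32.3453) (47.0846, 30.0216) (30.2127, 0) (73, 0) (73, 33.718)]  |A|=1105.2835
6. ⊥bis P1·P5 via (57.555,29.825): [(47.5042, 30.4715) (47.0846, 30.0216) (30.2127, 0) (73, 0) (73, 28.8315)]  |A|=1021.9409
7. ⊥bis P1·P6 via (44.995,11.46): [(52.4258, 30.1549) (40.4399, 0) (73, 0) (73, 28.8315)]  |A|=787.5162
8. ⊥bis P1·P7 via (57.59,10.615): [(46.5119, 15.2762) (40.4399, 0) (73, 0) (73, 4.1311)]  |A|=303.4103
9. canonical 4-gon: [(46.5119, 15.2762) (40.4399, 0) (73, 0) (73, 4.1311)]
10. shoelace: 303.4103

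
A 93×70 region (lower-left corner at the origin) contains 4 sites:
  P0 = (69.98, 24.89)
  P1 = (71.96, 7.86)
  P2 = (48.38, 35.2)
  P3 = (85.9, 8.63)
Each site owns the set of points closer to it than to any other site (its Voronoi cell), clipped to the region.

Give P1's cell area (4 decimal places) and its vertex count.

1. box [0,93]×[0,70]: [(0, 0) (93, 0) (93, 70) (0, 70)]
2. ⊥bis P1·P0 via (70.97,16.375): [(0, 8.1236) (0, 0) (93, 0) (93, 18.9363)]  |A|=1258.2886
3. ⊥bis P1·P2 via (60.17,21.53): [(51.579, 14.1205) (35.2069, 0) (93, 0) (93, 18.9363)]  |A|=800.2146
4. ⊥bis P1·P3 via (78.93,8.245): [(78.433, 17.2427) (51.579, 14.1205) (35.2069, 0) (79.3854, 0)]  |A|=544.9159
5. canonical 4-gon: [(78.433, 17.2427) (51.579, 14.1205) (35.2069, 0) (79.3854, 0)]
6. shoelace: 544.9159

Area of P1's cell: 544.9159 (4 vertices)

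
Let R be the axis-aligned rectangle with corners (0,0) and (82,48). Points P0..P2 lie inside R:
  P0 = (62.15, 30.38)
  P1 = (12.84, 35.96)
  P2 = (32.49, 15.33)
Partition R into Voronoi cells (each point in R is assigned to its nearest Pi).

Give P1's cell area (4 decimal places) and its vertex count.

Area of P1's cell: 987.7906 (4 vertices)

1. box [0,82]×[0,48]: [(0, 0) (82, 0) (82, 48) (0, 48)]
2. ⊥bis P1·P0 via (37.495,33.17): [(0, 0) (33.7414, 0) (39.1732, 48) (0, 48)]  |A|=1749.9508
3. ⊥bis P1·P2 via (22.665,25.645): [(0, 4.0567) (38.3322, 40.5679) (39.1732, 48) (0, 48)]  |A|=987.7906
4. canonical 4-gon: [(0, 4.0567) (38.3322, 40.5679) (39.1732, 48) (0, 48)]
5. shoelace: 987.7906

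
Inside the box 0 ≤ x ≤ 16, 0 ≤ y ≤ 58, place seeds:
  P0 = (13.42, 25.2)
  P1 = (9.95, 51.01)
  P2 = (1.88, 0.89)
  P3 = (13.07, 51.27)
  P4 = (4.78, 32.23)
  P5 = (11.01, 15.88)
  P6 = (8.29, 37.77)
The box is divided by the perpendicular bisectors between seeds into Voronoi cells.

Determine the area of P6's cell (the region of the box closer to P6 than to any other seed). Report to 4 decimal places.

1. box [0,16]×[0,58]: [(0, 0) (16, 0) (16, 58) (0, 58)]
2. ⊥bis P6·P0 via (10.855,31.485): [(0, 27.0549) (16, 33.5847) (16, 58) (0, 58)]  |A|=442.8827
3. ⊥bis P6·P1 via (9.12,44.39): [(0, 45.5334) (0, 27.0549) (16, 33.5847) (16, 43.5274)]  |A|=227.3694
4. ⊥bis P6·P2 via (5.085,19.33): [(0, 45.5334) (0, 27.0549) (16, 33.5847) (16, 43.5274)]  |A|=227.3694
5. ⊥bis P6·P3 via (10.68,44.52): [(12.1037, 44.0159) (0, 45.5334) (0, 27.0549) (16, 33.5847) (16, 42.6363)]  |A|=225.6335
6. ⊥bis P6·P4 via (6.535,35): [(12.1037, 44.0159) (0, 45.5334) (0, 39.1404) (11.6018, 31.7898) (16, 33.5847) (16, 42.6363)]  |A|=155.5266
7. ⊥bis P6·P5 via (9.65,26.825): [(12.1037, 44.0159) (0, 45.5334) (0, 39.1404) (11.6018, 31.7898) (16, 33.5847) (16, 42.6363)]  |A|=155.5266
8. canonical 6-gon: [(12.1037, 44.0159) (0, 45.5334) (0, 39.1404) (11.6018, 31.7898) (16, 33.5847) (16, 42.6363)]
9. shoelace: 155.5266

Area of P6's cell: 155.5266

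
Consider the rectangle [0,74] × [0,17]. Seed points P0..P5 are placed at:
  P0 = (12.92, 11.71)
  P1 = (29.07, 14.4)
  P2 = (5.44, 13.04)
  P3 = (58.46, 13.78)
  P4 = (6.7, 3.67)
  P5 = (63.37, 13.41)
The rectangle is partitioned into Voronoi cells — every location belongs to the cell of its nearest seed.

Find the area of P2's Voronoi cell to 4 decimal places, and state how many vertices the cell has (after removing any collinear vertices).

Area of P2's cell: 81.9082 (4 vertices)

1. box [0,74]×[0,17]: [(0, 0) (74, 0) (74, 17) (0, 17)]
2. ⊥bis P2·P0 via (9.18,12.375): [(0, 0) (6.9796, 0) (10.0024, 17) (0, 17)]  |A|=144.3469
3. ⊥bis P2·P1 via (17.255,13.72): [(0, 0) (6.9796, 0) (10.0024, 17) (0, 17)]  |A|=144.3469
4. ⊥bis P2·P3 via (31.95,13.41): [(0, 0) (6.9796, 0) (10.0024, 17) (0, 17)]  |A|=144.3469
5. ⊥bis P2·P4 via (6.07,8.355): [(0, 7.5388) (8.5239, 8.685) (10.0024, 17) (0, 17)]  |A|=81.9082
6. ⊥bis P2·P5 via (34.405,13.225): [(0, 7.5388) (8.5239, 8.685) (10.0024, 17) (0, 17)]  |A|=81.9082
7. canonical 4-gon: [(0, 7.5388) (8.5239, 8.685) (10.0024, 17) (0, 17)]
8. shoelace: 81.9082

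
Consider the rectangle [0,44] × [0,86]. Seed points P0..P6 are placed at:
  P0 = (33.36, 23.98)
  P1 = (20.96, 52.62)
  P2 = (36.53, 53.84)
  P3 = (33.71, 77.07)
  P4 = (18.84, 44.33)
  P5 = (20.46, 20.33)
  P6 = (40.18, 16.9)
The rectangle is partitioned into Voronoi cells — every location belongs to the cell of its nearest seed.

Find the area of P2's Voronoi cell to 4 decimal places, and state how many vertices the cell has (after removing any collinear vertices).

1. box [0,44]×[0,86]: [(0, 0) (44, 0) (44, 86) (0, 86)]
2. ⊥bis P2·P0 via (34.945,38.91): [(0, 42.6198) (44, 37.9487) (44, 86) (0, 86)]  |A|=2011.4922
3. ⊥bis P2·P1 via (28.745,53.23): [(29.8245, 39.4536) (44, 37.9487) (44, 86) (26.1773, 86)]  |A|=755.3682
4. ⊥bis P2·P3 via (35.12,65.455): [(27.8562, 64.5732) (29.8245, 39.4536) (44, 37.9487) (44, 66.533)]  |A|=407.2905
5. ⊥bis P2·P4 via (27.685,49.085): [(27.8562, 64.5732) (29.3061, 46.0696) (33.0467, 39.1115) (44, 37.9487) (44, 66.533)]  |A|=396.7202
6. ⊥bis P2·P5 via (28.495,37.085): [(27.8562, 64.5732) (29.3061, 46.0696) (33.0467, 39.1115) (44, 37.9487) (44, 66.533)]  |A|=396.7202
7. ⊥bis P2·P6 via (38.355,35.37): [(27.8562, 64.5732) (29.3061, 46.0696) (33.0467, 39.1115) (44, 37.9487) (44, 66.533)]  |A|=396.7202
8. canonical 5-gon: [(27.8562, 64.5732) (29.3061, 46.0696) (33.0467, 39.1115) (44, 37.9487) (44, 66.533)]
9. shoelace: 396.7202

Area of P2's cell: 396.7202 (5 vertices)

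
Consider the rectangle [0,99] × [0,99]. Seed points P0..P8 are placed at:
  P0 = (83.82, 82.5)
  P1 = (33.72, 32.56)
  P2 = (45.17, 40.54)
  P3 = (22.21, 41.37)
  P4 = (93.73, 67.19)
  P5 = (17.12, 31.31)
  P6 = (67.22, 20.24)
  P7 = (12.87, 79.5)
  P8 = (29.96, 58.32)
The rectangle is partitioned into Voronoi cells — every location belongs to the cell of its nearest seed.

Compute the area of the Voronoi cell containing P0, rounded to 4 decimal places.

1. box [0,99]×[0,99]: [(0, 0) (99, 0) (99, 99) (0, 99)]
2. ⊥bis P0·P1 via (58.77,57.53): [(99, 17.1711) (99, 99) (17.4324, 99)]  |A|=3337.2915
3. ⊥bis P0·P2 via (64.495,61.52): [(99, 29.7369) (99, 99) (23.8052, 99)]  |A|=2604.1119
4. ⊥bis P0·P3 via (53.015,61.935): [(35.4022, 88.3179) (99, 29.7369) (99, 99) (28.2709, 99)]  |A|=2580.2603
5. ⊥bis P0·P4 via (88.775,74.845): [(35.4022, 88.3179) (66.0196, 60.1157) (99, 81.4635) (99, 99) (28.2709, 99)]  |A|=1727.2779
6. ⊥bis P0·P5 via (50.47,56.905): [(35.4022, 88.3179) (66.0196, 60.1157) (99, 81.4635) (99, 99) (28.2709, 99)]  |A|=1727.2779
7. ⊥bis P0·P6 via (75.52,51.37): [(35.4022, 88.3179) (66.0196, 60.1157) (99, 81.4635) (99, 99) (28.2709, 99)]  |A|=1727.2779
8. ⊥bis P0·P7 via (48.345,81): [(48.5476, 76.2094) (66.0196, 60.1157) (99, 81.4635) (99, 99) (47.5839, 99)]  |A|=1480.1645
9. ⊥bis P0·P8 via (56.89,70.41): [(47.9509, 90.3216) (58.3329, 67.196) (66.0196, 60.1157) (99, 81.4635) (99, 99) (47.5839, 99)]  |A|=1413.8076
10. canonical 6-gon: [(47.9509, 90.3216) (58.3329, 67.196) (66.0196, 60.1157) (99, 81.4635) (99, 99) (47.5839, 99)]
11. shoelace: 1413.8076

Area of P0's cell: 1413.8076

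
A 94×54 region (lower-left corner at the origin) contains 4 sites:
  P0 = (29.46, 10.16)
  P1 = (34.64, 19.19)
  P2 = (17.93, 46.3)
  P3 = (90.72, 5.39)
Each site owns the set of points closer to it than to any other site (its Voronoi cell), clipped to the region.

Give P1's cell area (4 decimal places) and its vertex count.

Area of P1's cell: 1604.0522 (5 vertices)

1. box [0,94]×[0,54]: [(0, 0) (94, 0) (94, 54) (0, 54)]
2. ⊥bis P1·P0 via (32.05,14.675): [(0, 33.0603) (57.6321, 0) (94, 0) (94, 54) (0, 54)]  |A|=4123.3337
3. ⊥bis P1·P2 via (26.285,32.745): [(13.8794, 25.0985) (57.6321, 0) (94, 0) (94, 54) (60.7687, 54)]  |A|=3099.8634
4. ⊥bis P1·P3 via (62.68,12.29): [(13.8794, 25.0985) (57.6321, 0) (59.6557, 0) (72.9439, 54) (60.7687, 54)]  |A|=1604.0522
5. canonical 5-gon: [(13.8794, 25.0985) (57.6321, 0) (59.6557, 0) (72.9439, 54) (60.7687, 54)]
6. shoelace: 1604.0522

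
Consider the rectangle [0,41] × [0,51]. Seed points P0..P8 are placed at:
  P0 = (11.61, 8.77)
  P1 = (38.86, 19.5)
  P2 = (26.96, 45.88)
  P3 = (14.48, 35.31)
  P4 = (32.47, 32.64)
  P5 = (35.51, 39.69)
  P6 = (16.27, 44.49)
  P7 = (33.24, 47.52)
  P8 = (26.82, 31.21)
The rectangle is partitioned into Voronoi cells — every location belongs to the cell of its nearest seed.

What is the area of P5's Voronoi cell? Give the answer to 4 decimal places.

Area of P5's cell: 94.6792

1. box [0,41]×[0,51]: [(0, 0) (41, 0) (41, 51) (0, 51)]
2. ⊥bis P5·P0 via (23.56,24.23): [(0, 42.441) (41, 10.7495) (41, 51) (0, 51)]  |A|=1000.5941
3. ⊥bis P5·P1 via (37.185,29.595): [(0, 42.441) (20.2536, 26.7857) (41, 30.228) (41, 51) (0, 51)]  |A|=798.5406
4. ⊥bis P5·P2 via (31.235,42.785): [(19.8678, 27.0839) (20.2536, 26.7857) (41, 30.228) (41, 51) (37.1825, 51)]  |A|=268.8871
5. ⊥bis P5·P3 via (24.995,37.5): [(25.5343, 34.9108) (26.9936, 27.904) (41, 30.228) (41, 51) (37.1825, 51)]  |A|=242.1034
6. ⊥bis P5·P4 via (33.99,36.165): [(28.238, 38.6453) (41, 33.1422) (41, 51) (37.1825, 51)]  |A|=137.5329
7. ⊥bis P5·P6 via (25.89,42.09): [(28.238, 38.6453) (41, 33.1422) (41, 51) (37.1825, 51)]  |A|=137.5329
8. ⊥bis P5·P7 via (34.375,43.605): [(31.1522, 42.6707) (28.238, 38.6453) (41, 33.1422) (41, 45.5257)]  |A|=94.6792
9. ⊥bis P5·P8 via (31.165,35.45): [(31.1522, 42.6707) (28.238, 38.6453) (41, 33.1422) (41, 45.5257)]  |A|=94.6792
10. canonical 4-gon: [(31.1522, 42.6707) (28.238, 38.6453) (41, 33.1422) (41, 45.5257)]
11. shoelace: 94.6792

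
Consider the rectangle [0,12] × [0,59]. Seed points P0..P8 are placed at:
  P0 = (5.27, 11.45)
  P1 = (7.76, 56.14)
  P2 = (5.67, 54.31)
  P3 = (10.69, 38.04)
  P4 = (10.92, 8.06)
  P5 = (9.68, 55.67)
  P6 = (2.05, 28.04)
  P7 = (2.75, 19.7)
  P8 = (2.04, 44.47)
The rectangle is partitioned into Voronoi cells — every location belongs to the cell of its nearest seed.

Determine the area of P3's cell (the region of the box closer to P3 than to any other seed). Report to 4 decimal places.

Area of P3's cell: 95.2331

1. box [0,12]×[0,59]: [(0, 0) (12, 0) (12, 59) (0, 59)]
2. ⊥bis P3·P0 via (7.98,24.745): [(0, 26.3716) (12, 23.9256) (12, 59) (0, 59)]  |A|=406.2169
3. ⊥bis P3·P1 via (9.225,47.09): [(0, 45.5967) (0, 26.3716) (12, 23.9256) (12, 47.5392)]  |A|=257.0322
4. ⊥bis P3·P2 via (8.18,46.175): [(0, 43.6511) (0, 26.3716) (12, 23.9256) (12, 47.3536)]  |A|=244.2454
5. ⊥bis P3·P4 via (10.805,23.05): [(0, 43.6511) (0, 26.3716) (12, 23.9256) (12, 47.3536)]  |A|=244.2454
6. ⊥bis P3·P5 via (10.185,46.855): [(10.4293, 46.869) (0, 43.6511) (0, 26.3716) (12, 23.9256) (12, 46.959)]  |A|=243.9354
7. ⊥bis P3·P6 via (6.37,33.04): [(10.4293, 46.869) (0, 43.6511) (0, 38.5437) (12, 28.1757) (12, 46.959)]  |A|=145.4024
8. ⊥bis P3·P7 via (6.72,28.87): [(10.4293, 46.869) (0, 43.6511) (0, 38.5437) (12, 28.1757) (12, 46.959)]  |A|=145.4024
9. ⊥bis P3·P8 via (6.365,41.255): [(10.543, 46.8755) (2.6485, 36.2554) (12, 28.1757) (12, 46.959)]  |A|=95.2331
10. canonical 4-gon: [(10.543, 46.8755) (2.6485, 36.2554) (12, 28.1757) (12, 46.959)]
11. shoelace: 95.2331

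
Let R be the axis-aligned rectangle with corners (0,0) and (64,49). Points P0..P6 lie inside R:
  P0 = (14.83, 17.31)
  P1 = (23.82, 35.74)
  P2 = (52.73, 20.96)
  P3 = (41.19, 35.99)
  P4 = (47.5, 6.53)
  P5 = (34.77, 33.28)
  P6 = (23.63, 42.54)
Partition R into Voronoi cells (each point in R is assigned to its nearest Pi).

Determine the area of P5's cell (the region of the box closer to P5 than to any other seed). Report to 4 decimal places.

Area of P5's cell: 248.9094

1. box [0,64]×[0,49]: [(0, 0) (64, 0) (64, 49) (0, 49)]
2. ⊥bis P5·P0 via (24.8,25.295): [(45.0588, 0) (64, 0) (64, 49) (5.8146, 49)]  |A|=1889.6008
3. ⊥bis P5·P1 via (29.295,34.51): [(26.6936, 22.9307) (45.0588, 0) (64, 0) (64, 49) (32.5503, 49)]  |A|=1541.1099
4. ⊥bis P5·P2 via (43.75,27.12): [(26.6936, 22.9307) (34.3331, 13.3921) (58.759, 49) (32.5503, 49)]  |A|=594.1289
5. ⊥bis P5·P3 via (37.98,34.635): [(32.3301, 48.0197) (26.6936, 22.9307) (34.3331, 13.3921) (42.1418, 24.7756)]  |A|=269.3154
6. ⊥bis P5·P4 via (41.135,19.905): [(32.3301, 48.0197) (26.6936, 22.9307) (32.4334, 15.764) (37.6694, 18.2558) (42.1418, 24.7756)]  |A|=260.7389
7. ⊥bis P5·P6 via (29.2,37.91): [(34.1061, 43.8122) (30.3769, 39.3259) (26.6936, 22.9307) (32.4334, 15.764) (37.6694, 18.2558) (42.1418, 24.7756)]  |A|=248.9094
8. canonical 6-gon: [(34.1061, 43.8122) (30.3769, 39.3259) (26.6936, 22.9307) (32.4334, 15.764) (37.6694, 18.2558) (42.1418, 24.7756)]
9. shoelace: 248.9094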